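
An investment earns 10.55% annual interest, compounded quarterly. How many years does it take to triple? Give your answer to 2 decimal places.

(1 + 0.026375)^(4t) = 3.
4t = ln 3 / ln(1 + 0.026375) ≈ 1.0986/0.0260332 ≈ 42.2005.
t ≈ 10.5501.

10.55 years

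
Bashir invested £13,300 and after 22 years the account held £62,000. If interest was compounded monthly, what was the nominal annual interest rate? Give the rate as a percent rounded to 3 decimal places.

(1 + r/12)^264 = 62,000/13,300 = 4.66165.
1 + r/12 = 4.66165^(1/264) ≈ 1.005848, so r/12 ≈ 0.00584798.
r ≈ 12·0.00584798 = 7.01758%.

7.018%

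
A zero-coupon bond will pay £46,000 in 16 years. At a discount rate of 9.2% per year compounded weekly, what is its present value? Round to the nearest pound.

Growth factor = (1 + 0.092/52)^832 ≈ 4.352277973.
P = 46,000/4.352277973 ≈ 10,569.1779.

£10,569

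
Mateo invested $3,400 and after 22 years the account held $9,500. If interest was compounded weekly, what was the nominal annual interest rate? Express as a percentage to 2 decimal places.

The 1144-period growth factor is 9,500/3,400 = 2.79412.
r/52 = 2.79412^(1/1144) − 1 ≈ 0.000898582, so r ≈ 52·0.000898582 = 4.67263%.

4.67%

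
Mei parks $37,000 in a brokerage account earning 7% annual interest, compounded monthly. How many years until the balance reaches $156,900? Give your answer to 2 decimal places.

20.70 years

We need (1 + 0.00583333)^(12t) = 4.2405, so 12t = ln 4.2405 / ln 1.005833 ≈ 248.3829.
t ≈ 248.3829/12 = 20.6986 years.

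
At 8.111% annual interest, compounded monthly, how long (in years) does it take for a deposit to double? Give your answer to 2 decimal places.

8.57 years

(1 + 0.00675917)^(12t) = 2.
12t = ln 2 / ln(1 + 0.00675917) ≈ 0.69315/0.00673643 ≈ 102.8954.
t ≈ 8.5746.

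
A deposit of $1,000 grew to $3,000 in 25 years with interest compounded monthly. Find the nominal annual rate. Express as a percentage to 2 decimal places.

(1 + r/12)^300 = 3,000/1,000 = 3.
1 + r/12 = 3^(1/300) ≈ 1.003669, so r/12 ≈ 0.00366875.
r ≈ 12·0.00366875 = 4.40251%.

4.40%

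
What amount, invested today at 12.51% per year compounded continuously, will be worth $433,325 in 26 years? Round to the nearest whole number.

$16,758

P = A·e^(−rt) = 433,325·e^(−3.2526).
e^(−3.2526) ≈ 0.0386735258347, so P ≈ 16,758.2056.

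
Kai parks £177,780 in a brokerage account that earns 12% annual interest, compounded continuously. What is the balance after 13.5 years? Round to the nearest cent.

A = P·e^(rt) = 177,780·e^(0.12·13.5) = 177,780·e^1.62.
e^1.62 ≈ 5.05309031656, so A ≈ 898,338.3965.

£898,338.40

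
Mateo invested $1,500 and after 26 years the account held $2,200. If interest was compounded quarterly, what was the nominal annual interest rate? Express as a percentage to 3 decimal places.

1.476%

The 104-period growth factor is 2,200/1,500 = 1.46667.
r/4 = 1.46667^(1/104) − 1 ≈ 0.00368941, so r ≈ 4·0.00368941 = 1.47576%.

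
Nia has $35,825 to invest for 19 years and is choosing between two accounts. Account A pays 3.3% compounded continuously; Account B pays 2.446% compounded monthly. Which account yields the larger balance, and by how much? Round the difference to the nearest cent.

Account A growth factor: e^(0.033·19) = e^0.627 ≈ 1.8719861883; balance ≈ 67,063.9052.
Account B growth factor: (1 + 0.02446/12)^228 ≈ 1.5908476623; balance ≈ 56,992.1175.
Account A is larger by 10,071.7877.

Account A, by $10,071.79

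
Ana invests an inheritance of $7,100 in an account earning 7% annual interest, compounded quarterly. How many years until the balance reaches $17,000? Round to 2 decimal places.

12.58 years

(1 + 0.0175)^(4t) = 17,000/7,100 = 2.3944.
4t·ln(1 + 0.0175) = ln(2.3944); 4t = 0.87312/0.0173486 ≈ 50.3278.
t ≈ 12.5819 years.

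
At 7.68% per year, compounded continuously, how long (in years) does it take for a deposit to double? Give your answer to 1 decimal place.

9.0 years

e^(0.0768t) = 2, so 0.0768t = ln 2 ≈ 0.69315.
t ≈ 0.69315/0.0768 ≈ 9.0254.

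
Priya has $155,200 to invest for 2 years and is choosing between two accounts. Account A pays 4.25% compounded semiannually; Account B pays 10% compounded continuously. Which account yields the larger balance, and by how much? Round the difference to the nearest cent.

A: (1 + 0.02125)^4 ≈ 1.08774796172, so 155,200 × 1.08774796172 ≈ 168,818.4837.
B: e^(0.1·2) = e^0.2 ≈ 1.22140275816, so 155,200 × 1.22140275816 ≈ 189,561.7081.
Difference ≈ 20,743.2244 in favor of B.

Account B, by $20,743.22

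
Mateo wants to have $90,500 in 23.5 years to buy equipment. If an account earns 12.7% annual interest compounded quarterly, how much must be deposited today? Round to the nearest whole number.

Growth factor = (1 + 0.03175)^94 ≈ 18.879952166.
P = 90,500/18.879952166 ≈ 4,793.4443.

$4,793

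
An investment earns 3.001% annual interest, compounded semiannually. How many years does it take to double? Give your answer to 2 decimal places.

(1 + 0.015005)^(2t) = 2.
2t = ln 2 / ln(1 + 0.015005) ≈ 0.69315/0.0148935 ≈ 46.5401.
t ≈ 23.2701.

23.27 years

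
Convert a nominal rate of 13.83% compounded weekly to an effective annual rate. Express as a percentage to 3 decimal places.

One year is 52 periods at 0.00265962 each: (1 + 0.00265962)^52 ≈ 1.148109.
EAR = 1.148109 − 1 ≈ 14.81092%.

14.811%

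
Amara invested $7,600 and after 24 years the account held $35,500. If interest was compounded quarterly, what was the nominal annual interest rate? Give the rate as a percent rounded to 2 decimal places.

6.47%

(1 + r/4)^96 = 35,500/7,600 = 4.67105.
1 + r/4 = 4.67105^(1/96) ≈ 1.016186, so r/4 ≈ 0.0161857.
r ≈ 4·0.0161857 = 6.47427%.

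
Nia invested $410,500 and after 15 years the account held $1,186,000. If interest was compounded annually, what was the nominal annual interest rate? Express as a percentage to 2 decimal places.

7.33%

The 15-period growth factor is 1,186,000/410,500 = 2.88916.
r = 2.88916^(1/15) − 1 ≈ 0.0732925, i.e. 7.32925%.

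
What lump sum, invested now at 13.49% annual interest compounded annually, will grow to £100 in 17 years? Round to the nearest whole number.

Growth factor = (1 + 0.1349)^17 ≈ 8.5956581.
P = 100/8.5956581 ≈ 11.6338.

£12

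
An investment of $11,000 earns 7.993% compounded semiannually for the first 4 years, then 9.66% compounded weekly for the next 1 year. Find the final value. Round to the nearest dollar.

After 4 years at 7.993%: 11,000 × 1.3682006329 ≈ 15,050.2070.
Then 1 years at 9.66%: 15,050.2070 × 1.1013210177 ≈ 16,575.1092.

$16,575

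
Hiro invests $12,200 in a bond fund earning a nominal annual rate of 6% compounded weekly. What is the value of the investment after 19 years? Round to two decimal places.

Growth factor = (1 + 0.06/52)^988 ≈ 3.1247141693.
A ≈ 12,200 × 3.1247141693 ≈ 38,121.5129.

$38,121.51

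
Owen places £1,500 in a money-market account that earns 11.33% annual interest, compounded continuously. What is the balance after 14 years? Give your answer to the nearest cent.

£7,327.73

A = P·e^(rt) = 1,500·e^(0.1133·14) = 1,500·e^1.5862.
e^1.5862 ≈ 4.885150043, so A ≈ 7,327.7251.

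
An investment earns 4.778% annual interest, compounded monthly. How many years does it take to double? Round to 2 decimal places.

(1 + 0.00398167)^(12t) = 2.
12t = ln 2 / ln(1 + 0.00398167) ≈ 0.69315/0.00397376 ≈ 174.4310.
t ≈ 14.5359.

14.54 years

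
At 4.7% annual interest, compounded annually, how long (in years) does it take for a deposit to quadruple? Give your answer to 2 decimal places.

30.18 years

(1 + 0.047)^t = 4.
t = ln 4 / ln(1 + 0.047) ≈ 1.3863/0.0459289 ≈ 30.1835.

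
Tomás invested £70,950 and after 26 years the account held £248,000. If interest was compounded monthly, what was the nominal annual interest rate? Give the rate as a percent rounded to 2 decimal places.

(1 + r/12)^312 = 248,000/70,950 = 3.49542.
1 + r/12 = 3.49542^(1/312) ≈ 1.004019, so r/12 ≈ 0.00401912.
r ≈ 12·0.00401912 = 4.82295%.

4.82%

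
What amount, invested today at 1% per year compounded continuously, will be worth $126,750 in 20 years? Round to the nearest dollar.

$103,774

P = A·e^(−rt) = 126,750·e^(−0.2).
e^(−0.2) ≈ 0.818730753078, so P ≈ 103,774.1230.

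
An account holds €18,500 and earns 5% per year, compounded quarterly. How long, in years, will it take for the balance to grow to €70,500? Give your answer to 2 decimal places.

We need (1 + 0.0125)^(4t) = 3.8108, so 4t = ln 3.8108 / ln 1.0125 ≈ 107.6949.
t ≈ 107.6949/4 = 26.9237 years.

26.92 years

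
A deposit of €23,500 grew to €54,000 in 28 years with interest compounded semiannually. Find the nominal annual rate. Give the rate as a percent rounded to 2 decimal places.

(1 + r/2)^56 = 54,000/23,500 = 2.29787.
1 + r/2 = 2.29787^(1/56) ≈ 1.014968, so r/2 ≈ 0.0149678.
r ≈ 2·0.0149678 = 2.99355%.

2.99%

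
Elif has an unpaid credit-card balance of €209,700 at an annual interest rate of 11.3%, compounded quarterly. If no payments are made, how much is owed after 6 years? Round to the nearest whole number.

Growth factor = (1 + 0.02825)^24 ≈ 1.95150305887.
A ≈ 209,700 × 1.95150305887 ≈ 409,230.1914.

€409,230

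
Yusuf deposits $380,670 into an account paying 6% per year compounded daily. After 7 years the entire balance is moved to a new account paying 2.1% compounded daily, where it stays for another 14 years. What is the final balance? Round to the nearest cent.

$777,349.37

After 7 years at 6%: 380,670 × 1.52190902334 ≈ 579,345.1079.
Then 14 years at 2.1%: 579,345.1079 × 1.34177255597 ≈ 777,349.3662.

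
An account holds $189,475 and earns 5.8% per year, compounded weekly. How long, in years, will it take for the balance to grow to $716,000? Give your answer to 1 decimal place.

(1 + 0.00111538)^(52t) = 716,000/189,475 = 3.7789.
52t·ln(1 + 0.00111538) = ln(3.7789); 52t = 1.3294/0.00111476 ≈ 1192.5611.
t ≈ 22.9339 years.

22.9 years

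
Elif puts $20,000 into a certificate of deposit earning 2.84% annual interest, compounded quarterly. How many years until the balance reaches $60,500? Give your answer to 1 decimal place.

We need (1 + 0.0071)^(4t) = 3.025, so 4t = ln 3.025 / ln 1.0071 ≈ 156.4558.
t ≈ 156.4558/4 = 39.1139 years.

39.1 years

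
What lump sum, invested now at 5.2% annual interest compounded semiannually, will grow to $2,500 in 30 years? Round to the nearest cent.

$535.92

Periodic rate = 5.2%/2 = 0.026; 60 periods.
P = 2,500/(1 + 0.026)^60 ≈ 2,500/4.664892569 ≈ 535.9180.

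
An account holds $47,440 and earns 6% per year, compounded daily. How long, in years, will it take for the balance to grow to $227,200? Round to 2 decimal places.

26.11 years

We need (1 + 0.000164384)^(365t) = 4.7892, so 365t = ln 4.7892 / ln 1.000164 ≈ 9529.5032.
t ≈ 9529.5032/365 = 26.1082 years.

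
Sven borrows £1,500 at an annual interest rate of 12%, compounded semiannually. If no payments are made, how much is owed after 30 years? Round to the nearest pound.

Periodic rate = 12%/2 = 0.06; periods = 2·30 = 60.
A = 1,500·(1 + 0.06)^60 ≈ 1,500·32.987690853 ≈ 49,481.5363.

£49,482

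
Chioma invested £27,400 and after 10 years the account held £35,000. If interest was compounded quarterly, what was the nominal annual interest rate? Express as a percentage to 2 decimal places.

The 40-period growth factor is 35,000/27,400 = 1.27737.
r/4 = 1.27737^(1/40) − 1 ≈ 0.00613889, so r ≈ 4·0.00613889 = 2.45556%.

2.46%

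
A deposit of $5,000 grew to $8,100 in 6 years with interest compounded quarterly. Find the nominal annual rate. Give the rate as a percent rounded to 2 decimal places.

The 24-period growth factor is 8,100/5,000 = 1.62.
r/4 = 1.62^(1/24) − 1 ≈ 0.0203045, so r ≈ 4·0.0203045 = 8.12179%.

8.12%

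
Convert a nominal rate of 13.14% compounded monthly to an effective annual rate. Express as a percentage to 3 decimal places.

13.961%

One year is 12 periods at 0.01095 each: (1 + 0.01095)^12 ≈ 1.13961.
EAR = 1.13961 − 1 ≈ 13.96097%.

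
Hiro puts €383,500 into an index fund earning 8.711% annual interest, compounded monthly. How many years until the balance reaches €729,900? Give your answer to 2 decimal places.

7.41 years

(1 + 0.00725917)^(12t) = 729,900/383,500 = 1.9033.
12t·ln(1 + 0.00725917) = ln(1.9033); 12t = 0.64357/0.00723295 ≈ 88.9773.
t ≈ 7.4148 years.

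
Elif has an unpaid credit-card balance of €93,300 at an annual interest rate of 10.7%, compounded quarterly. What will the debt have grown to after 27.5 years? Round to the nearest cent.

Periodic rate = 10.7%/4 = 0.02675; periods = 4·27.5 = 110.
A = 93,300·(1 + 0.02675)^110 ≈ 93,300·18.24392456393 ≈ 1,702,158.1618.

€1,702,158.16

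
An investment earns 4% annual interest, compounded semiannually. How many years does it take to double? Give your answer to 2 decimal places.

17.50 years

(1 + 0.02)^(2t) = 2.
2t = ln 2 / ln(1 + 0.02) ≈ 0.69315/0.0198026 ≈ 35.0028.
t ≈ 17.5014.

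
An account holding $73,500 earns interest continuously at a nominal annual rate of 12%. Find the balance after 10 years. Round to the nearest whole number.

A = P·e^(rt) = 73,500·e^(0.12·10) = 73,500·e^1.2.
e^1.2 ≈ 3.32011692274, so A ≈ 244,028.5938.

$244,029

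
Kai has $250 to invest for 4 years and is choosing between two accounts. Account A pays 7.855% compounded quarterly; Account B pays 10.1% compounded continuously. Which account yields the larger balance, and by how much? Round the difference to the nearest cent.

Account A growth factor: (1 + 0.0196375)^16 ≈ 1.36500044; balance ≈ 341.2501.
Account B growth factor: e^(0.101·4) = e^0.404 ≈ 1.49780395; balance ≈ 374.4510.
Account B is larger by 33.2009.

Account B, by $33.20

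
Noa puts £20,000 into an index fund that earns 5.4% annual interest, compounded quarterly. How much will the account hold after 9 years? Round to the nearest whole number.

Growth factor = (1 + 0.0135)^36 ≈ 1.6205226631.
A ≈ 20,000 × 1.6205226631 ≈ 32,410.4533.

£32,410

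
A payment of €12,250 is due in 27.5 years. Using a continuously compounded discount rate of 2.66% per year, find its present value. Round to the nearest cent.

P = A·e^(−rt) = 12,250·e^(−0.7315).
e^(−0.7315) ≈ 0.48118666848, so P ≈ 5,894.5367.

€5,894.54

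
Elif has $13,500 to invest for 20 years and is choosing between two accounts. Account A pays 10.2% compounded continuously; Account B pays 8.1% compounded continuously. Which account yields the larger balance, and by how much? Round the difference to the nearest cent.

Account A growth factor: e^(0.102·20) = e^2.04 ≈ 7.69060919888; balance ≈ 103,823.2242.
Account B growth factor: e^(0.081·20) = e^1.62 ≈ 5.0530903166; balance ≈ 68,216.7193.
Account A is larger by 35,606.5049.

Account A, by $35,606.50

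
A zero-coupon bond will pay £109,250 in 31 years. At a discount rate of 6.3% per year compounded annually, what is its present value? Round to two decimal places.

Growth factor = (1 + 0.063)^31 ≈ 6.64555413629.
P = 109,250/6.64555413629 ≈ 16,439.5621.

£16,439.56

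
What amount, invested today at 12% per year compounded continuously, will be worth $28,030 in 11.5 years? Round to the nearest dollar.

$7,052

P = A·e^(−rt) = 28,030·e^(−1.38).
e^(−1.38) ≈ 0.25157855306, so P ≈ 7,051.7468.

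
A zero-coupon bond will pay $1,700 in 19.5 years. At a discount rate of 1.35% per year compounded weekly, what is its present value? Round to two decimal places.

$1,306.58

Periodic rate = 1.35%/52 = 0.000259615; 1014 periods.
P = 1,700/(1 + 0.0135/52)^1014 ≈ 1,700/1.301107512 ≈ 1,306.5792.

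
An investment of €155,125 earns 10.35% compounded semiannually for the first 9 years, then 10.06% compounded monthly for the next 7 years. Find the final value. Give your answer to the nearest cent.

Phase 1: 155,125·(1 + 0.05175)^18 ≈ 384,686.6960.
Phase 2: 384,686.6960·(1 + 0.1006/12)^84 ≈ 775,644.1526.

€775,644.15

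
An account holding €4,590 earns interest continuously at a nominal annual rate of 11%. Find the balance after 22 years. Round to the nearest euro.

€51,618

A = P·e^(rt) = 4,590·e^(0.11·22) = 4,590·e^2.42.
e^2.42 ≈ 11.245859315, so A ≈ 51,618.4943.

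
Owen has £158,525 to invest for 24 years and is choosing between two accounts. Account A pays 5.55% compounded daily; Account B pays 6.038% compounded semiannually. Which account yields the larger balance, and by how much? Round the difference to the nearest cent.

A: (1 + 0.0555/365)^8760 ≈ 3.78822943265, so 158,525 × 3.78822943265 ≈ 600,529.0708.
B: (1 + 0.03019)^48 ≈ 4.16899942077, so 158,525 × 4.16899942077 ≈ 660,890.6332.
Difference ≈ 60,361.5624 in favor of B.

Account B, by £60,361.56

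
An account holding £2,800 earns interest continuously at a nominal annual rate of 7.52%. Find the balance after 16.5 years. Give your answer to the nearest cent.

£9,683.46

A = P·e^(rt) = 2,800·e^(0.0752·16.5) = 2,800·e^1.2408.
e^1.2408 ≈ 3.458379062, so A ≈ 9,683.4614.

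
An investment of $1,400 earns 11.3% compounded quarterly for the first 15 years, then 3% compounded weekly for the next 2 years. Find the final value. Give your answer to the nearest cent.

Phase 1: 1,400·(1 + 0.02825)^60 ≈ 7,448.1965.
Phase 2: 7,448.1965·(1 + 0.03/52)^104 ≈ 7,908.6304.

$7,908.63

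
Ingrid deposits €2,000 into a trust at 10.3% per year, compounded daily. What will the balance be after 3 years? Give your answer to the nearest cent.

Periodic rate = 10.3%/365 = 0.000282192; periods = 365·3 = 1095.
A = 2,000·(1 + 0.103/365)^1095 ≈ 2,000·1.362002999 ≈ 2,724.0060.

€2,724.01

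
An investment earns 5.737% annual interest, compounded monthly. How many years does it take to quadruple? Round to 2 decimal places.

24.22 years

(1 + 0.00478083)^(12t) = 4.
12t = ln 4 / ln(1 + 0.00478083) ≈ 1.3863/0.00476944 ≈ 290.6618.
t ≈ 24.2218.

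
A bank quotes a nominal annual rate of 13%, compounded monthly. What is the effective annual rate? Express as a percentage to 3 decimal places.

One year is 12 periods at 0.0108333 each: (1 + 0.0108333)^12 ≈ 1.138032.
EAR = 1.138032 − 1 ≈ 13.80325%.

13.803%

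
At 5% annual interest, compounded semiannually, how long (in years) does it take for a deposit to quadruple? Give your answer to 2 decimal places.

(1 + 0.025)^(2t) = 4.
2t = ln 4 / ln(1 + 0.025) ≈ 1.3863/0.0246926 ≈ 56.1421.
t ≈ 28.0710.

28.07 years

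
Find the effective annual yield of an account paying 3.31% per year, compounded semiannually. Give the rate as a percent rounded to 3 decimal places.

3.337%

One year is 2 periods at 0.01655 each: (1 + 0.01655)^2 ≈ 1.033374.
EAR = 1.033374 − 1 ≈ 3.33739%.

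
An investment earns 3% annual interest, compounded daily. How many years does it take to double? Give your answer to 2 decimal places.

(1 + 0.0000821918)^(365t) = 2.
365t = ln 2 / ln(1 + 0.0000821918) ≈ 0.69315/8.21884e-05 ≈ 8433.6373.
t ≈ 23.1059.

23.11 years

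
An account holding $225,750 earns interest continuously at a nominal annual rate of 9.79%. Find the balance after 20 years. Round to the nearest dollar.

$1,599,471

A = P·e^(rt) = 225,750·e^(0.0979·20) = 225,750·e^1.958.
e^1.958 ≈ 7.085142600219, so A ≈ 1,599,470.9420.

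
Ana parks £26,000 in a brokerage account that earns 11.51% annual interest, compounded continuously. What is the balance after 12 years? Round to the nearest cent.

A = P·e^(rt) = 26,000·e^(0.1151·12) = 26,000·e^1.3812.
e^1.3812 ≈ 3.97967437252, so A ≈ 103,471.5337.

£103,471.53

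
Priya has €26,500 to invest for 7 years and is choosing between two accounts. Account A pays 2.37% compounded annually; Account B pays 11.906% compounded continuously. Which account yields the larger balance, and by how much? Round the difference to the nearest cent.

Account B, by €29,759.57

Account A growth factor: (1 + 0.0237)^7 ≈ 1.1781726125; balance ≈ 31,221.5742.
Account B growth factor: e^(0.11906·7) = e^0.83342 ≈ 2.3011753174; balance ≈ 60,981.1459.
Account B is larger by 29,759.5717.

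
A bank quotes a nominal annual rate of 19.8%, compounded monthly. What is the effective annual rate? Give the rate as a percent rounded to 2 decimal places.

21.70%

EAR = (1 + 19.8%/12)^12 − 1 = (1 + 0.0165)^12 − 1.
(1 + 0.0165)^12 ≈ 1.216994, so EAR ≈ 21.69944%.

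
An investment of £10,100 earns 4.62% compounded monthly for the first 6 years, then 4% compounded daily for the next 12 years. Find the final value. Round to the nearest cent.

After 6 years at 4.62%: 10,100 × 1.3187281583 ≈ 13,319.1544.
Then 12 years at 4%: 13,319.1544 × 1.6160319009 ≈ 21,524.1784.

£21,524.18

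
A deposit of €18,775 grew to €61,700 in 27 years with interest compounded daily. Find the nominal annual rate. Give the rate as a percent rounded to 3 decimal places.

4.407%

The 9855-period growth factor is 61,700/18,775 = 3.28628.
r/365 = 3.28628^(1/9855) − 1 ≈ 0.000120734, so r ≈ 365·0.000120734 = 4.40678%.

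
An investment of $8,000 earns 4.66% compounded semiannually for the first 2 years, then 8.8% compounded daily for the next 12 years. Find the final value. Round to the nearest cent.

$25,215.15

After 2 years at 4.66%: 8,000 × 1.0965082321 ≈ 8,772.0659.
Then 12 years at 8.8%: 8,772.0659 × 2.8744826833 ≈ 25,215.1514.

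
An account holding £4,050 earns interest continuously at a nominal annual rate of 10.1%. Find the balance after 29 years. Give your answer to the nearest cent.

£75,771.09

A = P·e^(rt) = 4,050·e^(0.101·29) = 4,050·e^2.929.
e^2.929 ≈ 18.708912227, so A ≈ 75,771.0945.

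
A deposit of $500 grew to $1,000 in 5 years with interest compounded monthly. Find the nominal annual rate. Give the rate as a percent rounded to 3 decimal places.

(1 + r/12)^60 = 1,000/500 = 2.
1 + r/12 = 2^(1/60) ≈ 1.011619, so r/12 ≈ 0.0116194.
r ≈ 12·0.0116194 = 13.94333%.

13.943%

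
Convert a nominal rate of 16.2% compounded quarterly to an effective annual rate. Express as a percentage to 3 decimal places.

17.211%

One year is 4 periods at 0.0405 each: (1 + 0.0405)^4 ≈ 1.17211.
EAR = 1.17211 − 1 ≈ 17.21099%.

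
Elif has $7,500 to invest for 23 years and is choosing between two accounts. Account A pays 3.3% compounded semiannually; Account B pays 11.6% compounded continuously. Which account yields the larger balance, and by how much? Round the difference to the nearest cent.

Account B, by $92,161.27

A: (1 + 0.0165)^46 ≈ 2.122949272, so 7,500 × 2.122949272 ≈ 15,922.1195.
B: e^(0.116·23) = e^2.668 ≈ 14.4111181151, so 7,500 × 14.4111181151 ≈ 108,083.3859.
Difference ≈ 92,161.2663 in favor of B.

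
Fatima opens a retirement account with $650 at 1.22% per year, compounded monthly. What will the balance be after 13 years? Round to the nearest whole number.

Growth factor = (1 + 0.0122/12)^156 ≈ 1.1717747.
A ≈ 650 × 1.1717747 ≈ 761.6536.

$762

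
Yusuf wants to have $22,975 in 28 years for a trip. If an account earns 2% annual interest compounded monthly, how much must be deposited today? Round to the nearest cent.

$13,129.65

Growth factor = (1 + 0.02/12)^336 ≈ 1.7498566166.
P = 22,975/1.7498566166 ≈ 13,129.6472.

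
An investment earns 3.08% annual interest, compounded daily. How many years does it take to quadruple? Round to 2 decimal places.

(1 + 0.0000843836)^(365t) = 4.
365t = ln 4 / ln(1 + 0.0000843836) ≈ 1.3863/8.438e-05 ≈ 16429.1815.
t ≈ 45.0115.

45.01 years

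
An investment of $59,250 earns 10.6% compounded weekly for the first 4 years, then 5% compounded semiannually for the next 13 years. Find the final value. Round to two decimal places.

After 4 years at 10.6%: 59,250 × 1.52740227441 ≈ 90,498.5848.
Then 13 years at 5%: 90,498.5848 × 1.90029270078 ≈ 171,973.8000.

$171,973.80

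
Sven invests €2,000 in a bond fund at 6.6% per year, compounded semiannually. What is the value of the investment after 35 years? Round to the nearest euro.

Growth factor = (1 + 0.033)^70 ≈ 9.7056026313.
A ≈ 2,000 × 9.7056026313 ≈ 19,411.2053.

€19,411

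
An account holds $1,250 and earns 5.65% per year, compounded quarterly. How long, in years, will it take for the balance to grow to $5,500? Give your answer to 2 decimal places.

26.41 years

We need (1 + 0.014125)^(4t) = 4.4, so 4t = ln 4.4 / ln 1.014125 ≈ 105.6314.
t ≈ 105.6314/4 = 26.4079 years.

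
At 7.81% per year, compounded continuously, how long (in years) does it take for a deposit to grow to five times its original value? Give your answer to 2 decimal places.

e^(0.0781t) = 5, so 0.0781t = ln 5 ≈ 1.6094.
t ≈ 1.6094/0.0781 ≈ 20.6074.

20.61 years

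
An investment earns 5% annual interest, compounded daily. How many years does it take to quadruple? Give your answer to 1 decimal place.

(1 + 0.000136986)^(365t) = 4.
365t = ln 4 / ln(1 + 0.000136986) ≈ 1.3863/0.000136977 ≈ 10120.6420.
t ≈ 27.7278.

27.7 years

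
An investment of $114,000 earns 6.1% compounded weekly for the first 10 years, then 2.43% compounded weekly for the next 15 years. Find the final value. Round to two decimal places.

Phase 1: 114,000·(1 + 0.061/52)^520 ≈ 209,734.1842.
Phase 2: 209,734.1842·(1 + 0.0243/52)^780 ≈ 301,948.2965.

$301,948.30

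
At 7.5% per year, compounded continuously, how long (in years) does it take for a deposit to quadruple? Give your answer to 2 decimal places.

18.48 years

e^(0.075t) = 4, so 0.075t = ln 4 ≈ 1.3863.
t ≈ 1.3863/0.075 ≈ 18.4839.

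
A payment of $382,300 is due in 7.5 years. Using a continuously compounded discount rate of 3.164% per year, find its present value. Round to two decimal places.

P = A·e^(−rt) = 382,300·e^(−0.2373).
e^(−0.2373) ≈ 0.788754626132, so P ≈ 301,540.8936.

$301,540.89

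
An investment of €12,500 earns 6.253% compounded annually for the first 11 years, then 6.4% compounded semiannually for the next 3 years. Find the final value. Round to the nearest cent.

€29,426.69

After 11 years at 6.253%: 12,500 × 1.9487369092 ≈ 24,359.2114.
Then 3 years at 6.4%: 24,359.2114 × 1.208031291 ≈ 29,426.6896.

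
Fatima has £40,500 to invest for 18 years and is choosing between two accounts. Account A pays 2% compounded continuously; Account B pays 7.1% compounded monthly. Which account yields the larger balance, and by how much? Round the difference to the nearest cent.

Account B, by £86,776.60

A: e^(0.02·18) = e^0.36 ≈ 1.4333294146, so 40,500 × 1.4333294146 ≈ 58,049.8413.
B: (1 + 0.071/12)^216 ≈ 3.57596152167, so 40,500 × 3.57596152167 ≈ 144,826.4416.
Difference ≈ 86,776.6003 in favor of B.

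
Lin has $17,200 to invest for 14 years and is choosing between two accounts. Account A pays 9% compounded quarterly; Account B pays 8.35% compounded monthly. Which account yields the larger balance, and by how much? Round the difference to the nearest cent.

Account A, by $4,657.08

Account A growth factor: (1 + 0.0225)^56 ≈ 3.47652802; balance ≈ 59,796.2819.
Account B growth factor: (1 + 0.0835/12)^168 ≈ 3.2057677949; balance ≈ 55,139.2061.
Account A is larger by 4,657.0759.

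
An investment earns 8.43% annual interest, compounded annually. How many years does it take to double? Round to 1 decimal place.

(1 + 0.0843)^t = 2.
t = ln 2 / ln(1 + 0.0843) ≈ 0.69315/0.0809346 ≈ 8.5643.

8.6 years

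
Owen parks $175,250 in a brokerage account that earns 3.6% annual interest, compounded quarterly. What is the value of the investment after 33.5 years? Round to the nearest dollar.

$582,203

Periodic rate = 3.6%/4 = 0.009; periods = 4·33.5 = 134.
A = 175,250·(1 + 0.009)^134 ≈ 175,250·3.32212734329 ≈ 582,202.8169.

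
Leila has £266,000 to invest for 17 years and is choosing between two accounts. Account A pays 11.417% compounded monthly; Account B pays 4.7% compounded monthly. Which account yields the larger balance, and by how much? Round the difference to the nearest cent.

Account A, by £1,245,275.72

Account A growth factor: (1 + 0.11417/12)^204 ≈ 6.901337079823; balance ≈ 1,835,755.6632.
Account B growth factor: (1 + 0.047/12)^204 ≈ 2.21984942128; balance ≈ 590,479.9461.
Account A is larger by 1,245,275.7172.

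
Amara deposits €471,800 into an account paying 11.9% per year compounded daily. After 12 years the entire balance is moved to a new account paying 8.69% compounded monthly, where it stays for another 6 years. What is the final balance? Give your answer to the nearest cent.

After 12 years at 11.9%: 471,800 × 4.169379680294 ≈ 1,967,113.3332.
Then 6 years at 8.69%: 1,967,113.3332 × 1.681222424848 ≈ 3,307,155.0479.

€3,307,155.05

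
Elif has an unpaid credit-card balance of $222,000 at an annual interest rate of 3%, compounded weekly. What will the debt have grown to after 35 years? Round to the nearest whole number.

Growth factor = (1 + 0.03/52)^1820 ≈ 2.85678604322.
A ≈ 222,000 × 2.85678604322 ≈ 634,206.5016.

$634,207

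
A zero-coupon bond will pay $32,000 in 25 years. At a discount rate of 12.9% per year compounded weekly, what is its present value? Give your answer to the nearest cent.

$1,277.28

Growth factor = (1 + 0.129/52)^1300 ≈ 25.053320236.
P = 32,000/25.053320236 ≈ 1,277.2758.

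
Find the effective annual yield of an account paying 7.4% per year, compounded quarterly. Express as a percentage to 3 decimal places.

EAR = (1 + 7.4%/4)^4 − 1 = (1 + 0.0185)^4 − 1.
(1 + 0.0185)^4 ≈ 1.076079, so EAR ≈ 7.60789%.

7.608%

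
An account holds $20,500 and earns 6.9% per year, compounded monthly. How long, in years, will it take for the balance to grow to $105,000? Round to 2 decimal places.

23.74 years

We need (1 + 0.00575)^(12t) = 5.122, so 12t = ln 5.122 / ln 1.00575 ≈ 284.9091.
t ≈ 284.9091/12 = 23.7424 years.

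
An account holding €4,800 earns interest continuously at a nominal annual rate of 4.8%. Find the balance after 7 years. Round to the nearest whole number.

€6,717

A = P·e^(rt) = 4,800·e^(0.048·7) = 4,800·e^0.336.
e^0.336 ≈ 1.399339025, so A ≈ 6,716.8273.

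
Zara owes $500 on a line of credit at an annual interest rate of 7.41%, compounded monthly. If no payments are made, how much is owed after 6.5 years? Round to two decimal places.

Periodic rate = 7.41%/12 = 0.006175; periods = 12·6.5 = 78.
A = 500·(1 + 0.006175)^78 ≈ 500·1.61634754 ≈ 808.1738.

$808.17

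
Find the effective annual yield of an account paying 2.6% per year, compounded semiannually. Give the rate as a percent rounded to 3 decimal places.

EAR = (1 + 2.6%/2)^2 − 1 = (1 + 0.013)^2 − 1.
(1 + 0.013)^2 ≈ 1.026169, so EAR ≈ 2.61690%.

2.617%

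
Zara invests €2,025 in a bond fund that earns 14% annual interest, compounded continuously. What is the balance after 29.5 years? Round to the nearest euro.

A = P·e^(rt) = 2,025·e^(0.14·29.5) = 2,025·e^4.13.
e^4.13 ≈ 62.1779229348, so A ≈ 125,910.2939.

€125,910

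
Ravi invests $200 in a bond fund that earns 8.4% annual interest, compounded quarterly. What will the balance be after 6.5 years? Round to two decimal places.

$343.32

Growth factor = (1 + 0.021)^26 ≈ 1.71660074.
A ≈ 200 × 1.71660074 ≈ 343.3201.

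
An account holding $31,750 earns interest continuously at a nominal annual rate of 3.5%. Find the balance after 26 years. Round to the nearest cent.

A = P·e^(rt) = 31,750·e^(0.035·26) = 31,750·e^0.91.
e^0.91 ≈ 2.4843225334, so A ≈ 78,877.2404.

$78,877.24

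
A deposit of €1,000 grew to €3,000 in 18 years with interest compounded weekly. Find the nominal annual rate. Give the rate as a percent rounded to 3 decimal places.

The 936-period growth factor is 3,000/1,000 = 3.
r/52 = 3^(1/936) − 1 ≈ 0.00117442, so r ≈ 52·0.00117442 = 6.10698%.

6.107%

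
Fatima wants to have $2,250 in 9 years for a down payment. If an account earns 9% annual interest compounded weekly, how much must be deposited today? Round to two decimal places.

Periodic rate = 9%/52 = 0.00173077; 468 periods.
P = 2,250/(1 + 0.09/52)^468 ≈ 2,250/2.246334656 ≈ 1,001.6317.

$1,001.63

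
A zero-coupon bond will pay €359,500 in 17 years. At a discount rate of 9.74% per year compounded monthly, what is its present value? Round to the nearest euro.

Growth factor = (1 + 0.0974/12)^204 ≈ 5.20238072874.
P = 359,500/5.20238072874 ≈ 69,102.9778.

€69,103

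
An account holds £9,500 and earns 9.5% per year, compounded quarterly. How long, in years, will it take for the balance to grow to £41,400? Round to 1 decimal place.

We need (1 + 0.02375)^(4t) = 4.3579, so 4t = ln 4.3579 / ln 1.02375 ≈ 62.7116.
t ≈ 62.7116/4 = 15.6779 years.

15.7 years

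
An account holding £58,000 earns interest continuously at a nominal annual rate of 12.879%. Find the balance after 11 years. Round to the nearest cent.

A = P·e^(rt) = 58,000·e^(0.12879·11) = 58,000·e^1.41669.
e^1.41669 ≈ 4.12344920996, so A ≈ 239,160.0542.

£239,160.05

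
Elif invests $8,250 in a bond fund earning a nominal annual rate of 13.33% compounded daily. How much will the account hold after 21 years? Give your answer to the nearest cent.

$135,504.14

Periodic rate = 13.33%/365 = 0.000365205; periods = 365·21 = 7665.
A = 8,250·(1 + 0.1333/365)^7665 ≈ 8,250·16.4247437753 ≈ 135,504.1361.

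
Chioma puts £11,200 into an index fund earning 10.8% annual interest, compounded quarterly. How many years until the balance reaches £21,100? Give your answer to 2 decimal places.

5.94 years

We need (1 + 0.027)^(4t) = 1.8839, so 4t = ln 1.8839 / ln 1.027 ≈ 23.7730.
t ≈ 23.7730/4 = 5.9433 years.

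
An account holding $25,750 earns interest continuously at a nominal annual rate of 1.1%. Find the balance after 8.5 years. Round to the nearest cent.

A = P·e^(rt) = 25,750·e^(0.011·8.5) = 25,750·e^0.0935.
e^0.0935 ≈ 1.0980106033, so A ≈ 28,273.7730.

$28,273.77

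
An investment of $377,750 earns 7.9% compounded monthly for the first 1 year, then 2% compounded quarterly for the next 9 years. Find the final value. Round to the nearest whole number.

$489,080

Phase 1: 377,750·(1 + 0.079/12)^12 ≈ 408,696.8549.
Phase 2: 408,696.8549·(1 + 0.005)^36 ≈ 489,079.5668.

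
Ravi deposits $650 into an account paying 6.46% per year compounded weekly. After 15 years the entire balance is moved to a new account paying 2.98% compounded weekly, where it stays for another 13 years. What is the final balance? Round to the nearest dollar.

$2,522

Phase 1: 650·(1 + 0.0646/52)^780 ≈ 1,711.9202.
Phase 2: 1,711.9202·(1 + 0.0298/52)^676 ≈ 2,521.6280.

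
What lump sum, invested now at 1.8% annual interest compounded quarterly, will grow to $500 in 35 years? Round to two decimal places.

$266.67

Growth factor = (1 + 0.0045)^140 ≈ 1.8749589.
P = 500/1.8749589 ≈ 266.6725.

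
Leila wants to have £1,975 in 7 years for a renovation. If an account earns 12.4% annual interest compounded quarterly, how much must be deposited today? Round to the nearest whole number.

£840

Growth factor = (1 + 0.031)^28 ≈ 2.35094586.
P = 1,975/2.35094586 ≈ 840.0874.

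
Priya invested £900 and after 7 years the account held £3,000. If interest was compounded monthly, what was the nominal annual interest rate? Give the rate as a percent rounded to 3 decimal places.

(1 + r/12)^84 = 3,000/900 = 3.33333.
1 + r/12 = 3.33333^(1/84) ≈ 1.014436, so r/12 ≈ 0.0144362.
r ≈ 12·0.0144362 = 17.32346%.

17.323%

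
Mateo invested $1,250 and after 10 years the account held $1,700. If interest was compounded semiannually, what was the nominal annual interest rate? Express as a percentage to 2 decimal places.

3.10%

(1 + r/2)^20 = 1,700/1,250 = 1.36.
1 + r/2 = 1.36^(1/20) ≈ 1.015493, so r/2 ≈ 0.015493.
r ≈ 2·0.015493 = 3.09861%.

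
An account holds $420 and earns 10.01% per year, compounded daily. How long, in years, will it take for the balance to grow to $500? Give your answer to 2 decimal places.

We need (1 + 0.000274247)^(365t) = 1.1905, so 365t = ln 1.1905 / ln 1.000274 ≈ 635.8413.
t ≈ 635.8413/365 = 1.7420 years.

1.74 years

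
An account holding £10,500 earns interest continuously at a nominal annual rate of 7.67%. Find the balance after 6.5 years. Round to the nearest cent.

£17,286.49

A = P·e^(rt) = 10,500·e^(0.0767·6.5) = 10,500·e^0.49855.
e^0.49855 ≈ 1.6463323572, so A ≈ 17,286.4898.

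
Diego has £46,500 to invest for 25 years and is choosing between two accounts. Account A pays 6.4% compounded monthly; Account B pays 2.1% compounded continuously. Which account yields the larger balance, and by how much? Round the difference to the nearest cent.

Account A growth factor: (1 + 0.064/12)^300 ≈ 4.93201902758; balance ≈ 229,338.8848.
Account B growth factor: e^(0.021·25) = e^0.525 ≈ 1.6904588484; balance ≈ 78,606.3364.
Account A is larger by 150,732.5483.

Account A, by £150,732.55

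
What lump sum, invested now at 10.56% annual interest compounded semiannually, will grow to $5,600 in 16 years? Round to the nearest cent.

Growth factor = (1 + 0.0528)^32 ≈ 5.188813254.
P = 5,600/5.188813254 ≈ 1,079.2449.

$1,079.24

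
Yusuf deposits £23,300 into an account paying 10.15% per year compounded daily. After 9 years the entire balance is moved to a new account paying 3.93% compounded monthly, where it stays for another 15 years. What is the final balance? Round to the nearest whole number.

£104,623

Phase 1: 23,300·(1 + 0.1015/365)^3285 ≈ 58,080.2904.
Phase 2: 58,080.2904·(1 + 0.003275)^180 ≈ 104,622.9742.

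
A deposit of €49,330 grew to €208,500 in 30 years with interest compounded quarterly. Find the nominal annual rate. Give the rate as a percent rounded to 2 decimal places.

4.83%

The 120-period growth factor is 208,500/49,330 = 4.22664.
r/4 = 4.22664^(1/120) − 1 ≈ 0.0120842, so r ≈ 4·0.0120842 = 4.83366%.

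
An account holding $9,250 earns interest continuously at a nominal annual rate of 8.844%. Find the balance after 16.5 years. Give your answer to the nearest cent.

A = P·e^(rt) = 9,250·e^(0.08844·16.5) = 9,250·e^1.45926.
e^1.45926 ≈ 4.302774297, so A ≈ 39,800.6622.

$39,800.66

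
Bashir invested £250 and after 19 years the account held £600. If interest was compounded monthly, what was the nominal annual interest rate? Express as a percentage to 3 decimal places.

(1 + r/12)^228 = 600/250 = 2.4.
1 + r/12 = 2.4^(1/228) ≈ 1.003847, so r/12 ≈ 0.00384716.
r ≈ 12·0.00384716 = 4.61659%.

4.617%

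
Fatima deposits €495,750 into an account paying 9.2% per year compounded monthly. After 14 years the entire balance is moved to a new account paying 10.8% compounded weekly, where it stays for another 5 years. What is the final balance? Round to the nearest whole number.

After 14 years at 9.2%: 495,750 × 3.607762440891 ≈ 1,788,548.2301.
Then 5 years at 10.8%: 1,788,548.2301 × 1.715046177672 ≈ 3,067,442.8056.

€3,067,443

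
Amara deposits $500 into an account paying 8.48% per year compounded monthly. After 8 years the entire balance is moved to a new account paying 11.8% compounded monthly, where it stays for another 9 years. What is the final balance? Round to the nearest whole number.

$2,828

After 8 years at 8.48%: 500 × 1.966025947 ≈ 983.0130.
Then 9 years at 11.8%: 983.0130 × 2.87718527 ≈ 2,828.3104.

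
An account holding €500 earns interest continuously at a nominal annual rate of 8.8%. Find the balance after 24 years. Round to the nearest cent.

€4,132.38

A = P·e^(rt) = 500·e^(0.088·24) = 500·e^2.112.
e^2.112 ≈ 8.264754275, so A ≈ 4,132.3771.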